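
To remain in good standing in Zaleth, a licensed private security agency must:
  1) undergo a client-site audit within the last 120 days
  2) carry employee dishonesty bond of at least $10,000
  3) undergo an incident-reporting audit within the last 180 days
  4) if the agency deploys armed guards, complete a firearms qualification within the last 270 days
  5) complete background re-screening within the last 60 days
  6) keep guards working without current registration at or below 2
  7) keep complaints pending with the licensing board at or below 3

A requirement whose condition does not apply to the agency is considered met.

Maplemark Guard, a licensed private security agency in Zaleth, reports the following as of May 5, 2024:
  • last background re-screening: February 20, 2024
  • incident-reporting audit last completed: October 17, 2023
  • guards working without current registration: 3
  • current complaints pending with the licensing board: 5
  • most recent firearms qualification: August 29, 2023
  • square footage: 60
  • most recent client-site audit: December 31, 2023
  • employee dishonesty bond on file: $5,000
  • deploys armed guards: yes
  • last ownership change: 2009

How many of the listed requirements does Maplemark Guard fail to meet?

6

1. client-site audit 126 days ago vs limit 120 → not met
2. employee dishonesty bond $5,000 < $10,000 → not met
3. incident-reporting audit 201 days ago vs limit 180 → not met
4. condition 'deploys armed guards' holds; firearms qualification 250 days ago vs limit 270 → met
5. background re-screening 75 days ago vs limit 60 → not met
6. guards working without current registration 3 > 2 → not met
7. complaints pending with the licensing board 5 > 3 → not met
Not met: 6 of 7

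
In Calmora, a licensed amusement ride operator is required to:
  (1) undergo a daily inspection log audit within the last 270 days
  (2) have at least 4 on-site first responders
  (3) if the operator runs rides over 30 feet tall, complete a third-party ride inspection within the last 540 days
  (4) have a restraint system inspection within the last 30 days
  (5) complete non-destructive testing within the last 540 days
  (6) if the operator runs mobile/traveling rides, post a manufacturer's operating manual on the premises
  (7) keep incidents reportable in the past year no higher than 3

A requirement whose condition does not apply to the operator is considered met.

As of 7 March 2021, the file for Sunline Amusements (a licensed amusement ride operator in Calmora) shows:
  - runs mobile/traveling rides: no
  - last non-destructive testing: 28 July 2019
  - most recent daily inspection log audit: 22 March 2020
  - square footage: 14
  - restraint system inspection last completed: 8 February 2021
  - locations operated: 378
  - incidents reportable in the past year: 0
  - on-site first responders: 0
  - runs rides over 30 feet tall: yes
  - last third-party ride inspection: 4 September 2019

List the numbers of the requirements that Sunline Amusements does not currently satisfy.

1, 2, 3, 5

1. daily inspection log audit 350 days ago vs limit 270 → not met
2. on-site first responders 0 < 4 → not met
3. condition 'runs rides over 30 feet tall' holds; third-party ride inspection 550 days ago vs limit 540 → not met
4. restraint system inspection 27 days ago vs limit 30 → met
5. non-destructive testing 588 days ago vs limit 540 → not met
6. condition 'runs mobile/traveling rides' does not hold → requirement n/a → met
7. incidents reportable in the past year 0 ≤ 3 → met
Not met: 1, 2, 3, 5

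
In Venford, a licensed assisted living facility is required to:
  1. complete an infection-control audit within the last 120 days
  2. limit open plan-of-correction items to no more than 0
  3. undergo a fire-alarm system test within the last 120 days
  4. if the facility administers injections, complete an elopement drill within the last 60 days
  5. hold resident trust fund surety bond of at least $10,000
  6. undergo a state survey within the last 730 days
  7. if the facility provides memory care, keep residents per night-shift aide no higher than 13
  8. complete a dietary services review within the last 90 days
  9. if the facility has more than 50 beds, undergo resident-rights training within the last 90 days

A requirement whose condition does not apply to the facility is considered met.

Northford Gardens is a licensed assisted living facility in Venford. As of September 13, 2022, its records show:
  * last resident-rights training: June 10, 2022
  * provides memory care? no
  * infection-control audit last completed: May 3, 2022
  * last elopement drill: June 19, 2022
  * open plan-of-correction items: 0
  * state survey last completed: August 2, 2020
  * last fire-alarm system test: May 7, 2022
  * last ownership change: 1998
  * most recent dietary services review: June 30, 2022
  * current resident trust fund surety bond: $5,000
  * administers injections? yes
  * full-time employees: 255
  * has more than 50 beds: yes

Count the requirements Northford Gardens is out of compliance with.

6

1. infection-control audit 133 days ago vs limit 120 → not met
2. open plan-of-correction items 0 ≤ 0 → met
3. fire-alarm system test 129 days ago vs limit 120 → not met
4. condition 'administers injections' holds; elopement drill 86 days ago vs limit 60 → not met
5. resident trust fund surety bond $5,000 < $10,000 → not met
6. state survey 772 days ago vs limit 730 → not met
7. condition 'provides memory care' does not hold → requirement n/a → met
8. dietary services review 75 days ago vs limit 90 → met
9. condition 'has more than 50 beds' holds; resident-rights training 95 days ago vs limit 90 → not met
Not met: 6 of 9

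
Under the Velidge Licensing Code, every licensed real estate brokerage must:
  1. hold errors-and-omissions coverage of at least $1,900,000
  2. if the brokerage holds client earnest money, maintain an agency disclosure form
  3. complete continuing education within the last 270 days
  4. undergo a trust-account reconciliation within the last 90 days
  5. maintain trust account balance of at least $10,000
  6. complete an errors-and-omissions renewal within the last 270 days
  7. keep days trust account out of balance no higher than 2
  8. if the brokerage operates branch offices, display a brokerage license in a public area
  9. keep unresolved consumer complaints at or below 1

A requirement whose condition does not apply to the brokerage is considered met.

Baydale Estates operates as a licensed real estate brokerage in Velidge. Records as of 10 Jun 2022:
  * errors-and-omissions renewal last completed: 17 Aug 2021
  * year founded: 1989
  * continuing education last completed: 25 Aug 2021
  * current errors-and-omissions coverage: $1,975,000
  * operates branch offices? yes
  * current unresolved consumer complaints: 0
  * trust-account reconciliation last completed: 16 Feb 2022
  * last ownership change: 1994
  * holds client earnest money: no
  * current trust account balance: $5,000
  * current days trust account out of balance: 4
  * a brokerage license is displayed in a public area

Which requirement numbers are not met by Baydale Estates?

3, 4, 5, 6, 7

1. errors-and-omissions coverage $1,975,000 ≥ $1,900,000 → met
2. condition 'holds client earnest money' does not hold → requirement n/a → met
3. continuing education 289 days ago vs limit 270 → not met
4. trust-account reconciliation 114 days ago vs limit 90 → not met
5. trust account balance $5,000 < $10,000 → not met
6. errors-and-omissions renewal 297 days ago vs limit 270 → not met
7. days trust account out of balance 4 > 2 → not met
8. condition 'operates branch offices' holds; brokerage license present → met
9. unresolved consumer complaints 0 ≤ 1 → met
Not met: 3, 4, 5, 6, 7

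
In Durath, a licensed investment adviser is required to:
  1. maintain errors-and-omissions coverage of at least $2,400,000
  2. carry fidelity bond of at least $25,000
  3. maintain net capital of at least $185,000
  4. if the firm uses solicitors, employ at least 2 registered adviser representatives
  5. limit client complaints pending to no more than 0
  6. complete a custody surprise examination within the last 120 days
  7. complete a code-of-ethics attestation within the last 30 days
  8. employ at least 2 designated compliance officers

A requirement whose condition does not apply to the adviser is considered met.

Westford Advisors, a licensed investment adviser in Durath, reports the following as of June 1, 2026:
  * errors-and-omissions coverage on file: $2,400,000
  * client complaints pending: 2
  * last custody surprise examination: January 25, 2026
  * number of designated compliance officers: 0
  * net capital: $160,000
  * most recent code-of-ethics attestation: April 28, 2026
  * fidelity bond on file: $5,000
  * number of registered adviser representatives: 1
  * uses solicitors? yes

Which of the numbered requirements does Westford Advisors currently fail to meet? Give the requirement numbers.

2, 3, 4, 5, 6, 7, 8

1. errors-and-omissions coverage $2,400,000 ≥ $2,400,000 → met
2. fidelity bond $5,000 < $25,000 → not met
3. net capital $160,000 < $185,000 → not met
4. condition 'uses solicitors' holds; registered adviser representatives 1 < 2 → not met
5. client complaints pending 2 > 0 → not met
6. custody surprise examination 127 days ago vs limit 120 → not met
7. code-of-ethics attestation 34 days ago vs limit 30 → not met
8. designated compliance officers 0 < 2 → not met
Not met: 2, 3, 4, 5, 6, 7, 8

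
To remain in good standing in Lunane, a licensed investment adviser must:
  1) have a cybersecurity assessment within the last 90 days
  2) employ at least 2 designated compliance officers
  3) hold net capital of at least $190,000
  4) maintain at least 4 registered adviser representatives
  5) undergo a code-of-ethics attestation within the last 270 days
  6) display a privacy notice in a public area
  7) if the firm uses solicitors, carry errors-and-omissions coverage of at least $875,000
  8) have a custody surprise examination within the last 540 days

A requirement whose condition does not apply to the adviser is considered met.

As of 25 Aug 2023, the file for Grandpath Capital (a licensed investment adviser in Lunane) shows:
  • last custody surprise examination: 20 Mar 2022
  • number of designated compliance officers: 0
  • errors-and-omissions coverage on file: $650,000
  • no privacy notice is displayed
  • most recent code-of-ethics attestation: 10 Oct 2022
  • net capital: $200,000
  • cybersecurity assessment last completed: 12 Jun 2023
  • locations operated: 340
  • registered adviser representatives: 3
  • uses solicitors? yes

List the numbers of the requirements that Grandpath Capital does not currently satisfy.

1. cybersecurity assessment 74 days ago vs limit 90 → met
2. designated compliance officers 0 < 2 → not met
3. net capital $200,000 ≥ $190,000 → met
4. registered adviser representatives 3 < 4 → not met
5. code-of-ethics attestation 319 days ago vs limit 270 → not met
6. privacy notice absent → not met
7. condition 'uses solicitors' holds; errors-and-omissions coverage $650,000 < $875,000 → not met
8. custody surprise examination 523 days ago vs limit 540 → met
Not met: 2, 4, 5, 6, 7

2, 4, 5, 6, 7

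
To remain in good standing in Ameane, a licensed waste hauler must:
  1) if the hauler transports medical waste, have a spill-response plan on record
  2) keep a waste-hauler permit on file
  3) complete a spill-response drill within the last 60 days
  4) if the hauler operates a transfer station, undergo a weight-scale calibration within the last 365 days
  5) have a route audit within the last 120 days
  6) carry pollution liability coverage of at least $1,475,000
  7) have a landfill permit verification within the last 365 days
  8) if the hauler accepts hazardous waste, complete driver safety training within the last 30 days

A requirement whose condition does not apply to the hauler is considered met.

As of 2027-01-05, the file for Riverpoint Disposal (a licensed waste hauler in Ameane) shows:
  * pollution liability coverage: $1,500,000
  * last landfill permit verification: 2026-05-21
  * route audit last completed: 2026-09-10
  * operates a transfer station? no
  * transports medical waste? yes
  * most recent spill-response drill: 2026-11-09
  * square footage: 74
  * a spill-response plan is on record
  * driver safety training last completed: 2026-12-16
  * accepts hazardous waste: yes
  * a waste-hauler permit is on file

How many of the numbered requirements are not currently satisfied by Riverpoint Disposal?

1. condition 'transports medical waste' holds; spill-response plan present → met
2. waste-hauler permit present → met
3. spill-response drill 57 days ago vs limit 60 → met
4. condition 'operates a transfer station' does not hold → requirement n/a → met
5. route audit 117 days ago vs limit 120 → met
6. pollution liability coverage $1,500,000 ≥ $1,475,000 → met
7. landfill permit verification 229 days ago vs limit 365 → met
8. condition 'accepts hazardous waste' holds; driver safety training 20 days ago vs limit 30 → met
Not met: 0 of 8

0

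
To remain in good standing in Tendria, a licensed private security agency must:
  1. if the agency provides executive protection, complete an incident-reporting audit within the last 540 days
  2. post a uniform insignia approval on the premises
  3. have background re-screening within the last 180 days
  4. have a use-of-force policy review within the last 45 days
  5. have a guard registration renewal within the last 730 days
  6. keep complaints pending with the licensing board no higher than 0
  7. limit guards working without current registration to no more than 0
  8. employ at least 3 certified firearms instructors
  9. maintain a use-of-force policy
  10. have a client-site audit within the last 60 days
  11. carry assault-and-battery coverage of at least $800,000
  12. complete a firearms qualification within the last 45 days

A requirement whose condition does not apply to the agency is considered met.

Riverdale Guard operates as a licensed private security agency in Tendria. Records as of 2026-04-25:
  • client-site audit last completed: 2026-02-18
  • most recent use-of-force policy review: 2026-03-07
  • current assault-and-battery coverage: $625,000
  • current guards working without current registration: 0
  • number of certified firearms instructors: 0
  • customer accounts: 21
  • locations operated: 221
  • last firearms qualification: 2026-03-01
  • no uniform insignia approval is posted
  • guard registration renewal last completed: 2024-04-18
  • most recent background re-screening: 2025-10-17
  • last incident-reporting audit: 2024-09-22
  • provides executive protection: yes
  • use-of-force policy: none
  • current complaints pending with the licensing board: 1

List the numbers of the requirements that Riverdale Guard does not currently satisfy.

1. condition 'provides executive protection' holds; incident-reporting audit 580 days ago vs limit 540 → not met
2. uniform insignia approval absent → not met
3. background re-screening 190 days ago vs limit 180 → not met
4. use-of-force policy review 49 days ago vs limit 45 → not met
5. guard registration renewal 737 days ago vs limit 730 → not met
6. complaints pending with the licensing board 1 > 0 → not met
7. guards working without current registration 0 ≤ 0 → met
8. certified firearms instructors 0 < 3 → not met
9. use-of-force policy absent → not met
10. client-site audit 66 days ago vs limit 60 → not met
11. assault-and-battery coverage $625,000 < $800,000 → not met
12. firearms qualification 55 days ago vs limit 45 → not met
Not met: 1, 2, 3, 4, 5, 6, 8, 9, 10, 11, 12

1, 2, 3, 4, 5, 6, 8, 9, 10, 11, 12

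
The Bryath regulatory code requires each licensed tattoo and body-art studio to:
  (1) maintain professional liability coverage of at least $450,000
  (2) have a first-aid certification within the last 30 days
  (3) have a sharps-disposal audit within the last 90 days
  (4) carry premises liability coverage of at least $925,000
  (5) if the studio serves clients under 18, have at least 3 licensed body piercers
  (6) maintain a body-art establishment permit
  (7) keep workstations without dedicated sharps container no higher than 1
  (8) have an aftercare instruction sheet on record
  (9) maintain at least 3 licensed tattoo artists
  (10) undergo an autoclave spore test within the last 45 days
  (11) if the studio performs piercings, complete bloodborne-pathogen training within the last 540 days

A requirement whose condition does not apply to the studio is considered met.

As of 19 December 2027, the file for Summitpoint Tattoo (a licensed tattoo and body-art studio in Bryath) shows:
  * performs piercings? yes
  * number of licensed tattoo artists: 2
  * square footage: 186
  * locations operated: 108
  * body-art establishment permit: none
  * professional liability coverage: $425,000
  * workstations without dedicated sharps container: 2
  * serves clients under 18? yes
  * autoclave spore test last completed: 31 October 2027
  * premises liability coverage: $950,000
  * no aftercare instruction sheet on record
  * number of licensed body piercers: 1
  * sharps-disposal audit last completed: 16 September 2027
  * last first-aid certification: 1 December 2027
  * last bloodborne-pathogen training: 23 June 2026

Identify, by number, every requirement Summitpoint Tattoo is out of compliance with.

1, 3, 5, 6, 7, 8, 9, 10, 11

1. professional liability coverage $425,000 < $450,000 → not met
2. first-aid certification 18 days ago vs limit 30 → met
3. sharps-disposal audit 94 days ago vs limit 90 → not met
4. premises liability coverage $950,000 ≥ $925,000 → met
5. condition 'serves clients under 18' holds; licensed body piercers 1 < 3 → not met
6. body-art establishment permit absent → not met
7. workstations without dedicated sharps container 2 > 1 → not met
8. aftercare instruction sheet absent → not met
9. licensed tattoo artists 2 < 3 → not met
10. autoclave spore test 49 days ago vs limit 45 → not met
11. condition 'performs piercings' holds; bloodborne-pathogen training 544 days ago vs limit 540 → not met
Not met: 1, 3, 5, 6, 7, 8, 9, 10, 11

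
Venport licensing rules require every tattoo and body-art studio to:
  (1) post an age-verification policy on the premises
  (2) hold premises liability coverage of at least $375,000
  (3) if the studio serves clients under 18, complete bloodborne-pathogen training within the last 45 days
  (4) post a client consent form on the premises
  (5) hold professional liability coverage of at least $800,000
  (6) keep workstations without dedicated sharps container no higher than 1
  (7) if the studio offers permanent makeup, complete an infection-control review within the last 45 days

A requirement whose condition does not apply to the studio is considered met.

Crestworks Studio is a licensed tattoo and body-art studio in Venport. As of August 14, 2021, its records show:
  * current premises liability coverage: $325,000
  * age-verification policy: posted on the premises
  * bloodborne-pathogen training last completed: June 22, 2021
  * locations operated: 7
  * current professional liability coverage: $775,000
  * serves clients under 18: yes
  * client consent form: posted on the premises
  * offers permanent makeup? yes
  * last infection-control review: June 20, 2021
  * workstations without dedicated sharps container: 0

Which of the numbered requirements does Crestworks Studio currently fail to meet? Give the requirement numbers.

2, 3, 5, 7

1. age-verification policy present → met
2. premises liability coverage $325,000 < $375,000 → not met
3. condition 'serves clients under 18' holds; bloodborne-pathogen training 53 days ago vs limit 45 → not met
4. client consent form present → met
5. professional liability coverage $775,000 < $800,000 → not met
6. workstations without dedicated sharps container 0 ≤ 1 → met
7. condition 'offers permanent makeup' holds; infection-control review 55 days ago vs limit 45 → not met
Not met: 2, 3, 5, 7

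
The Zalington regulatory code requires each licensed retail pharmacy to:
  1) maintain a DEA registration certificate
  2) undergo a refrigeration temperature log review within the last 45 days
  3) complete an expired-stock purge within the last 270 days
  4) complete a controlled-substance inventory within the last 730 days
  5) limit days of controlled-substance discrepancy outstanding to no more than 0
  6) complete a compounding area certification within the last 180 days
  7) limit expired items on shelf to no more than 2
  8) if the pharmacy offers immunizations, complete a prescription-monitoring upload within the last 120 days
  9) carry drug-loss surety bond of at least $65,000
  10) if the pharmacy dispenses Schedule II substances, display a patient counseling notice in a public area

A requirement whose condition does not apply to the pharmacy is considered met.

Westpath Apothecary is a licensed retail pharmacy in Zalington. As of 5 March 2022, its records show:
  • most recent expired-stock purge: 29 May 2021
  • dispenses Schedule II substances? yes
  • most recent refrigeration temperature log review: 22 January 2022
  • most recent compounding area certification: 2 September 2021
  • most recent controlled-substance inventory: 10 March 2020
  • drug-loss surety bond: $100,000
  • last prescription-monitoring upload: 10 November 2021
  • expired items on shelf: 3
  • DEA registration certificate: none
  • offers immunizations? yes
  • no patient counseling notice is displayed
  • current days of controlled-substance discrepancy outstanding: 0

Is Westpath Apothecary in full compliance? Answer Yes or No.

1. DEA registration certificate absent → not met
2. refrigeration temperature log review 42 days ago vs limit 45 → met
3. expired-stock purge 280 days ago vs limit 270 → not met
4. controlled-substance inventory 725 days ago vs limit 730 → met
5. days of controlled-substance discrepancy outstanding 0 ≤ 0 → met
6. compounding area certification 184 days ago vs limit 180 → not met
7. expired items on shelf 3 > 2 → not met
8. condition 'offers immunizations' holds; prescription-monitoring upload 115 days ago vs limit 120 → met
9. drug-loss surety bond $100,000 ≥ $65,000 → met
10. condition 'dispenses Schedule II substances' holds; patient counseling notice absent → not met
Not met: 1, 3, 6, 7, 10

No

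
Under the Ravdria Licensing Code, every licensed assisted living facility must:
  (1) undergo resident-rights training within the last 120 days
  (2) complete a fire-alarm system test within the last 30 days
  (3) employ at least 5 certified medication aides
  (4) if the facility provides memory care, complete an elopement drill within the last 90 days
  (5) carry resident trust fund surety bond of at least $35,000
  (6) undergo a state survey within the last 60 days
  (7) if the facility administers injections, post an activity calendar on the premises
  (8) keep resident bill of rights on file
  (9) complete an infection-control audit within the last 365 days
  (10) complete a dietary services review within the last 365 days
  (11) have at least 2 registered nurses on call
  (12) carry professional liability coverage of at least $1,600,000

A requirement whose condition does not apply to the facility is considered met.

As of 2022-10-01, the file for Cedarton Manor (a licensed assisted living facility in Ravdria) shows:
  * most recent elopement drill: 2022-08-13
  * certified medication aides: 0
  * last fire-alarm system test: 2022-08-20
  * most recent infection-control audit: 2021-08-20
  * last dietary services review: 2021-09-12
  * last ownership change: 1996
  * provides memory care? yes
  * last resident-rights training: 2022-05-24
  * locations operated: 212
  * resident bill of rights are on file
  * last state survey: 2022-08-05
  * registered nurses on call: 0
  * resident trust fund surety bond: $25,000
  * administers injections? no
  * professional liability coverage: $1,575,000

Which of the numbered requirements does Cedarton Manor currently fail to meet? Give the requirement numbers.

1, 2, 3, 5, 9, 10, 11, 12

1. resident-rights training 130 days ago vs limit 120 → not met
2. fire-alarm system test 42 days ago vs limit 30 → not met
3. certified medication aides 0 < 5 → not met
4. condition 'provides memory care' holds; elopement drill 49 days ago vs limit 90 → met
5. resident trust fund surety bond $25,000 < $35,000 → not met
6. state survey 57 days ago vs limit 60 → met
7. condition 'administers injections' does not hold → requirement n/a → met
8. resident bill of rights present → met
9. infection-control audit 407 days ago vs limit 365 → not met
10. dietary services review 384 days ago vs limit 365 → not met
11. registered nurses on call 0 < 2 → not met
12. professional liability coverage $1,575,000 < $1,600,000 → not met
Not met: 1, 2, 3, 5, 9, 10, 11, 12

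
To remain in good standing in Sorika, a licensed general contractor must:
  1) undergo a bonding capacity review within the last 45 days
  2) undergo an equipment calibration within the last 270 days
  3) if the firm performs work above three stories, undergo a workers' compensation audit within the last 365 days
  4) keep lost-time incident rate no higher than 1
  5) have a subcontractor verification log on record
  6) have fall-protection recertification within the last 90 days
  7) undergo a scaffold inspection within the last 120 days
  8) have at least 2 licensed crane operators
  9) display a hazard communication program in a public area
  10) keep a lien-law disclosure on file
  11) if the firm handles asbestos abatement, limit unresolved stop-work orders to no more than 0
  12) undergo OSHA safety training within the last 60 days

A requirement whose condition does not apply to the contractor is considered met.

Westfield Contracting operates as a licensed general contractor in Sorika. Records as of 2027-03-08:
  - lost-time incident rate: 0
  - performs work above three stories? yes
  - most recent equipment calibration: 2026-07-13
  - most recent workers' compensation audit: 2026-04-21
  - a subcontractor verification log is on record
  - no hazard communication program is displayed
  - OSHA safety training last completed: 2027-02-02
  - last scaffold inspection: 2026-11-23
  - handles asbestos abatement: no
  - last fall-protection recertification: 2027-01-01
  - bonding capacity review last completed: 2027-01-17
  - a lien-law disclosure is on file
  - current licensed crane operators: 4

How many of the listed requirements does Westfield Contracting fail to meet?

1. bonding capacity review 50 days ago vs limit 45 → not met
2. equipment calibration 238 days ago vs limit 270 → met
3. condition 'performs work above three stories' holds; workers' compensation audit 321 days ago vs limit 365 → met
4. lost-time incident rate 0 ≤ 1 → met
5. subcontractor verification log present → met
6. fall-protection recertification 66 days ago vs limit 90 → met
7. scaffold inspection 105 days ago vs limit 120 → met
8. licensed crane operators 4 ≥ 2 → met
9. hazard communication program absent → not met
10. lien-law disclosure present → met
11. condition 'handles asbestos abatement' does not hold → requirement n/a → met
12. OSHA safety training 34 days ago vs limit 60 → met
Not met: 2 of 12

2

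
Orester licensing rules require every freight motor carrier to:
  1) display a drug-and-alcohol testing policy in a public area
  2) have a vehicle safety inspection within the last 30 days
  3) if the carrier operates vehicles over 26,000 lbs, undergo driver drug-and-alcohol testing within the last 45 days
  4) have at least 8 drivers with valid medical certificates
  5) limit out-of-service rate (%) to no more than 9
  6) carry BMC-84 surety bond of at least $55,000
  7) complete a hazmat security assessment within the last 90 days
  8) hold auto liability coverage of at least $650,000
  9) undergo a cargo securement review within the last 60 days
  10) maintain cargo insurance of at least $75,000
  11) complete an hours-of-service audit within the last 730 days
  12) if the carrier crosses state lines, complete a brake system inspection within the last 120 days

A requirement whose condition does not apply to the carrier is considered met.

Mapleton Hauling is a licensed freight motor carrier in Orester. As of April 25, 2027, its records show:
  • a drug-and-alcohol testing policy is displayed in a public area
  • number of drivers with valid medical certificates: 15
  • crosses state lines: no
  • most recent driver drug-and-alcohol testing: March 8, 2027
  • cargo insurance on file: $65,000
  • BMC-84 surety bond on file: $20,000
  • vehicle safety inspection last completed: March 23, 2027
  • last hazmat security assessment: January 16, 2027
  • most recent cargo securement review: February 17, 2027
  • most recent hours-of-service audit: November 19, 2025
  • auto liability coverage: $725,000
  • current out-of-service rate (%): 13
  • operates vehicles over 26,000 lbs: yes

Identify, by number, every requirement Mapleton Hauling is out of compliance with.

1. drug-and-alcohol testing policy present → met
2. vehicle safety inspection 33 days ago vs limit 30 → not met
3. condition 'operates vehicles over 26,000 lbs' holds; driver drug-and-alcohol testing 48 days ago vs limit 45 → not met
4. drivers with valid medical certificates 15 ≥ 8 → met
5. out-of-service rate (%) 13 > 9 → not met
6. BMC-84 surety bond $20,000 < $55,000 → not met
7. hazmat security assessment 99 days ago vs limit 90 → not met
8. auto liability coverage $725,000 ≥ $650,000 → met
9. cargo securement review 67 days ago vs limit 60 → not met
10. cargo insurance $65,000 < $75,000 → not met
11. hours-of-service audit 522 days ago vs limit 730 → met
12. condition 'crosses state lines' does not hold → requirement n/a → met
Not met: 2, 3, 5, 6, 7, 9, 10

2, 3, 5, 6, 7, 9, 10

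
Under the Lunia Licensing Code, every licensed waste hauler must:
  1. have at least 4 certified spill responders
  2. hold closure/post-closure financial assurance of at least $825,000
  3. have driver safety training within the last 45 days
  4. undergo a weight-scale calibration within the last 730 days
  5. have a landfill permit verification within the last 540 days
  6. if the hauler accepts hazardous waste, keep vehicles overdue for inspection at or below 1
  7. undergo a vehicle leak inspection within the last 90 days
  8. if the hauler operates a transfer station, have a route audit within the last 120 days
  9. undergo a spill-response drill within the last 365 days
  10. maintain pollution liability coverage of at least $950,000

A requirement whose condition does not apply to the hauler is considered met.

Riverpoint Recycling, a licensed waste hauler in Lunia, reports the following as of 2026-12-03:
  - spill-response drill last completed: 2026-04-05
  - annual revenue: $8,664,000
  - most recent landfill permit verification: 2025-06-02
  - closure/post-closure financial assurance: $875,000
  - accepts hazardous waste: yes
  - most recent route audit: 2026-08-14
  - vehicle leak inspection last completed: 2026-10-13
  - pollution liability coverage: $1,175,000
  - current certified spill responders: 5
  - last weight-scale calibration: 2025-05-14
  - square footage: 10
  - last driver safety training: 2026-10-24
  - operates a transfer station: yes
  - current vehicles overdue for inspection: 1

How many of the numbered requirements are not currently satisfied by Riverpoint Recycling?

1

1. certified spill responders 5 ≥ 4 → met
2. closure/post-closure financial assurance $875,000 ≥ $825,000 → met
3. driver safety training 40 days ago vs limit 45 → met
4. weight-scale calibration 568 days ago vs limit 730 → met
5. landfill permit verification 549 days ago vs limit 540 → not met
6. condition 'accepts hazardous waste' holds; vehicles overdue for inspection 1 ≤ 1 → met
7. vehicle leak inspection 51 days ago vs limit 90 → met
8. condition 'operates a transfer station' holds; route audit 111 days ago vs limit 120 → met
9. spill-response drill 242 days ago vs limit 365 → met
10. pollution liability coverage $1,175,000 ≥ $950,000 → met
Not met: 1 of 10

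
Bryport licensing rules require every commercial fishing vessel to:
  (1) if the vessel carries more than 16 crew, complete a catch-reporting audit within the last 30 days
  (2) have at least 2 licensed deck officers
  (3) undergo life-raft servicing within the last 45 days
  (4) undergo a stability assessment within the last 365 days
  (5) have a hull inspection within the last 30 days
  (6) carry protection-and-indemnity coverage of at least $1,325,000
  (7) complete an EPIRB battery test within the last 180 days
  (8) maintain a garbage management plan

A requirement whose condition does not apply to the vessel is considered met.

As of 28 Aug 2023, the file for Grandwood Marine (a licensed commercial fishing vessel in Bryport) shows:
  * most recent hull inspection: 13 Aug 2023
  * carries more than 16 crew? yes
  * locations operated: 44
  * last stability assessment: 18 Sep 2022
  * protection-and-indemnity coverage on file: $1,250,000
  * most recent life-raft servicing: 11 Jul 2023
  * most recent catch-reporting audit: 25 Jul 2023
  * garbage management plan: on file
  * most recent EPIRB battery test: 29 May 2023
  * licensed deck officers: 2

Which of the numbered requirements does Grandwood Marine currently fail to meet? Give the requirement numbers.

1, 3, 6

1. condition 'carries more than 16 crew' holds; catch-reporting audit 34 days ago vs limit 30 → not met
2. licensed deck officers 2 ≥ 2 → met
3. life-raft servicing 48 days ago vs limit 45 → not met
4. stability assessment 344 days ago vs limit 365 → met
5. hull inspection 15 days ago vs limit 30 → met
6. protection-and-indemnity coverage $1,250,000 < $1,325,000 → not met
7. EPIRB battery test 91 days ago vs limit 180 → met
8. garbage management plan present → met
Not met: 1, 3, 6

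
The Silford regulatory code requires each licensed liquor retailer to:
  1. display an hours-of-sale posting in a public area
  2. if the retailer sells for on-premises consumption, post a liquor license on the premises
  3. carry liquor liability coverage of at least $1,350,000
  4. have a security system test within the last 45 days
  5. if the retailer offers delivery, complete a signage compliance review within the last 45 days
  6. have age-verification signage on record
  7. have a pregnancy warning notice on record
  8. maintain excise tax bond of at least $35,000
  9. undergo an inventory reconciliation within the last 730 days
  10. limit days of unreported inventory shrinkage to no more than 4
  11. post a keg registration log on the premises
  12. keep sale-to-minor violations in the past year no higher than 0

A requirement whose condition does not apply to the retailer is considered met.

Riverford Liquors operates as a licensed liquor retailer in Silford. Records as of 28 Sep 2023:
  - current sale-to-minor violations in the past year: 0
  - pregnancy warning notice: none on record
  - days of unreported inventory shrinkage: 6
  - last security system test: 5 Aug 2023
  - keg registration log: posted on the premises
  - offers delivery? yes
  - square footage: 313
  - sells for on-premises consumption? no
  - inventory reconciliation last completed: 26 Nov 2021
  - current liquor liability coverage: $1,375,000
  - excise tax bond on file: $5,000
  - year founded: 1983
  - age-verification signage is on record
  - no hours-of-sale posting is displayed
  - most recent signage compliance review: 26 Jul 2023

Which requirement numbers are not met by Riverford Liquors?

1, 4, 5, 7, 8, 10

1. hours-of-sale posting absent → not met
2. condition 'sells for on-premises consumption' does not hold → requirement n/a → met
3. liquor liability coverage $1,375,000 ≥ $1,350,000 → met
4. security system test 54 days ago vs limit 45 → not met
5. condition 'offers delivery' holds; signage compliance review 64 days ago vs limit 45 → not met
6. age-verification signage present → met
7. pregnancy warning notice absent → not met
8. excise tax bond $5,000 < $35,000 → not met
9. inventory reconciliation 671 days ago vs limit 730 → met
10. days of unreported inventory shrinkage 6 > 4 → not met
11. keg registration log present → met
12. sale-to-minor violations in the past year 0 ≤ 0 → met
Not met: 1, 4, 5, 7, 8, 10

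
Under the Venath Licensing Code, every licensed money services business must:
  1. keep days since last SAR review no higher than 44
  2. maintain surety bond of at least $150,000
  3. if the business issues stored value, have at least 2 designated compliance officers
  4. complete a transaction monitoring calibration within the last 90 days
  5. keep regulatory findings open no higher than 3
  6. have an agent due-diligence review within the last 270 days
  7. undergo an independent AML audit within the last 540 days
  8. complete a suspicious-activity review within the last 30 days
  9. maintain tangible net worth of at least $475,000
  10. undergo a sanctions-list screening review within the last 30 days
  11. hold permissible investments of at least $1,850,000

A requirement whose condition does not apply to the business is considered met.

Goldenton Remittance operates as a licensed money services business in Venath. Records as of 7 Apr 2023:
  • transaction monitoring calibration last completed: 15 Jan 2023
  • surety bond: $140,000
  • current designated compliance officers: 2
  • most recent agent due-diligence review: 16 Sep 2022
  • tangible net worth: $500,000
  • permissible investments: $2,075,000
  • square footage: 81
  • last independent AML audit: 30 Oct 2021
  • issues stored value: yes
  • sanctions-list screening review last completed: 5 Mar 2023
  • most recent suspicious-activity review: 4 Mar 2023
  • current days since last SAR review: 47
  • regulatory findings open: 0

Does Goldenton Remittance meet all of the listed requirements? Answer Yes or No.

No

1. days since last SAR review 47 > 44 → not met
2. surety bond $140,000 < $150,000 → not met
3. condition 'issues stored value' holds; designated compliance officers 2 ≥ 2 → met
4. transaction monitoring calibration 82 days ago vs limit 90 → met
5. regulatory findings open 0 ≤ 3 → met
6. agent due-diligence review 203 days ago vs limit 270 → met
7. independent AML audit 524 days ago vs limit 540 → met
8. suspicious-activity review 34 days ago vs limit 30 → not met
9. tangible net worth $500,000 ≥ $475,000 → met
10. sanctions-list screening review 33 days ago vs limit 30 → not met
11. permissible investments $2,075,000 ≥ $1,850,000 → met
Not met: 1, 2, 8, 10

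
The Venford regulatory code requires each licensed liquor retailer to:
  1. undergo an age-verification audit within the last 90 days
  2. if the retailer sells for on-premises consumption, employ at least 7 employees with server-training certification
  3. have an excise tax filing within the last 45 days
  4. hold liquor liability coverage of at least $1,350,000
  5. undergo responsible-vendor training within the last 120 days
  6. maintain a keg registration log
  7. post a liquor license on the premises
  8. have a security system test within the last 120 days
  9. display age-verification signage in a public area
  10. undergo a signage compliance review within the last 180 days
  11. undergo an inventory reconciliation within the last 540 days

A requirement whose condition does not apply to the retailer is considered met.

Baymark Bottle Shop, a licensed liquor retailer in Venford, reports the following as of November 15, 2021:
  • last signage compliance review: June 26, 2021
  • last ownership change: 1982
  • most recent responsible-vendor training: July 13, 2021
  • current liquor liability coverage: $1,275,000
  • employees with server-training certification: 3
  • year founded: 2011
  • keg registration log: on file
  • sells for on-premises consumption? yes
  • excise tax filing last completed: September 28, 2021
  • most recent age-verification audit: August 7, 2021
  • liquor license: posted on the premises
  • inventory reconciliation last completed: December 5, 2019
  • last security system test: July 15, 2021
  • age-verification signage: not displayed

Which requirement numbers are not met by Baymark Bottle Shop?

1. age-verification audit 100 days ago vs limit 90 → not met
2. condition 'sells for on-premises consumption' holds; employees with server-training certification 3 < 7 → not met
3. excise tax filing 48 days ago vs limit 45 → not met
4. liquor liability coverage $1,275,000 < $1,350,000 → not met
5. responsible-vendor training 125 days ago vs limit 120 → not met
6. keg registration log present → met
7. liquor license present → met
8. security system test 123 days ago vs limit 120 → not met
9. age-verification signage absent → not met
10. signage compliance review 142 days ago vs limit 180 → met
11. inventory reconciliation 711 days ago vs limit 540 → not met
Not met: 1, 2, 3, 4, 5, 8, 9, 11

1, 2, 3, 4, 5, 8, 9, 11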